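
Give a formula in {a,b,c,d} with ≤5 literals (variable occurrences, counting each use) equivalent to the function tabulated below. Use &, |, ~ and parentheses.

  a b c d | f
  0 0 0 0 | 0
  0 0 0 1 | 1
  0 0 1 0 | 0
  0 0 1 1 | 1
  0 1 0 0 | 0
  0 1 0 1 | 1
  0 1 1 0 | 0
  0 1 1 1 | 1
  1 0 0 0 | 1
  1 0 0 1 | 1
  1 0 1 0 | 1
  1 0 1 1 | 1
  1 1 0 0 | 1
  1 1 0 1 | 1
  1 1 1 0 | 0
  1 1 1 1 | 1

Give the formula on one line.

  (a | d) = 0101010111111111
  ~b = 1111000011110000
  ~c = 1100110011001100
  (d | ~c) = 1101110111011101
  (~b | (d | ~c)) = 1111110111111101
  ((a | d) & (~b | (d | ~c))) = 0101010111111101

((a | d) & (~b | (d | ~c)))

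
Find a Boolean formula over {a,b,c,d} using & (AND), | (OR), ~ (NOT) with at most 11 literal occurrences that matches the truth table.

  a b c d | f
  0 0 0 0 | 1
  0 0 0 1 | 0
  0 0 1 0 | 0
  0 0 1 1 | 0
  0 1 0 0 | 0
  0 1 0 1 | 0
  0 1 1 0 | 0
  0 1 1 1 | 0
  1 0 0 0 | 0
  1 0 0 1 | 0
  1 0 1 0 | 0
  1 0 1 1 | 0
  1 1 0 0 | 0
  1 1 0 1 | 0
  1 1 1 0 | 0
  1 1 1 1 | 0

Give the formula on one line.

  ~d = 1010101010101010
  ~a = 1111111100000000
  ~b = 1111000011110000
  (~a & ~b) = 1111000000000000
  (~d & (~a & ~b)) = 1010000000000000
  ~c = 1100110011001100
  (~c & ~d) = 1000100010001000
  ((~c & ~d) | d) = 1101110111011101
  (c & b) = 0000001100000011
  (((~c & ~d) | d) | (c & b)) = 1101111111011111
  ((~d & (~a & ~b)) & (((~c & ~d) | d) | (c & b))) = 1000000000000000

((~d & (~a & ~b)) & (((~c & ~d) | d) | (c & b)))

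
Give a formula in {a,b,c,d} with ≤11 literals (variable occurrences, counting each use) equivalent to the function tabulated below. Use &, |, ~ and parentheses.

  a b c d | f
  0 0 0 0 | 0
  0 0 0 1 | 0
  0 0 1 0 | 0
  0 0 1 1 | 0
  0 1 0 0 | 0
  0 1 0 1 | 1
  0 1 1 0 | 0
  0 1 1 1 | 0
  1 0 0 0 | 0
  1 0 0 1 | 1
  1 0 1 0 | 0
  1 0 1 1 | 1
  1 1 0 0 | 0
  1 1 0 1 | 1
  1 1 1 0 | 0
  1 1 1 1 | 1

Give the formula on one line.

  ~c = 1100110011001100
  ~a = 1111111100000000
  (~c & ~a) = 1100110000000000
  (~c & b) = 0000110000001100
  (a | (~c & b)) = 0000110011111111
  ((a | (~c & b)) & d) = 0000010001010101
  ((~c & ~a) | ((a | (~c & b)) & d)) = 1100110001010101
  (b & d) = 0000010100000101
  (a | (b & d)) = 0000010111111111
  (((~c & ~a) | ((a | (~c & b)) & d)) & (a | (b & d))) = 0000010001010101

(((~c & ~a) | ((a | (~c & b)) & d)) & (a | (b & d)))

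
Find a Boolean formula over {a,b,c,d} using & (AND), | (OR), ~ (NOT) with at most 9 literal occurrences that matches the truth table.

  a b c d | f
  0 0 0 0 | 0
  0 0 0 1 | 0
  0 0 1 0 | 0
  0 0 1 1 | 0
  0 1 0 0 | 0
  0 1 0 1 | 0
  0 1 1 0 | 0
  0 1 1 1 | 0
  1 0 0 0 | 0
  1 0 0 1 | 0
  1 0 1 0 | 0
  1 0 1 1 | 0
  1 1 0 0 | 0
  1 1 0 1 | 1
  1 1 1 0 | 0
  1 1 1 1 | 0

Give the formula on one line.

  ~c = 1100110011001100
  (d | b) = 0101111101011111
  ~a = 1111111100000000
  ((d | b) | ~a) = 1111111101011111
  (c | a) = 0011001111111111
  (((d | b) | ~a) & (c | a)) = 0011001101011111
  ((((d | b) | ~a) & (c | a)) & a) = 0000000001011111
  (((((d | b) | ~a) & (c | a)) & a) & d) = 0000000001010101
  (~c & (((((d | b) | ~a) & (c | a)) & a) & d)) = 0000000001000100
  (b & (~c & (((((d | b) | ~a) & (c | a)) & a) & d))) = 0000000000000100

(b & (~c & (((((d | b) | ~a) & (c | a)) & a) & d)))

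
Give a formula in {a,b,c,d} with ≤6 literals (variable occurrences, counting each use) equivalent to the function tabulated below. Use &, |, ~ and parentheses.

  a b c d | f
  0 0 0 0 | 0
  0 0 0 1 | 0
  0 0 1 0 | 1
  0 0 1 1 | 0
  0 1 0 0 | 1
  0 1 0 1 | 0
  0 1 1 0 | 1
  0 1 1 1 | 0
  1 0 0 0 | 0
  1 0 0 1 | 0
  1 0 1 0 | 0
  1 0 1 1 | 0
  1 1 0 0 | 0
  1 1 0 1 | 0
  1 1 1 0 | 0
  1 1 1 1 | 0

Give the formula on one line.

(((c & ~d) | (b & ~d)) & ~a)

  ~d = 1010101010101010
  (c & ~d) = 0010001000100010
  (b & ~d) = 0000101000001010
  ((c & ~d) | (b & ~d)) = 0010101000101010
  ~a = 1111111100000000
  (((c & ~d) | (b & ~d)) & ~a) = 0010101000000000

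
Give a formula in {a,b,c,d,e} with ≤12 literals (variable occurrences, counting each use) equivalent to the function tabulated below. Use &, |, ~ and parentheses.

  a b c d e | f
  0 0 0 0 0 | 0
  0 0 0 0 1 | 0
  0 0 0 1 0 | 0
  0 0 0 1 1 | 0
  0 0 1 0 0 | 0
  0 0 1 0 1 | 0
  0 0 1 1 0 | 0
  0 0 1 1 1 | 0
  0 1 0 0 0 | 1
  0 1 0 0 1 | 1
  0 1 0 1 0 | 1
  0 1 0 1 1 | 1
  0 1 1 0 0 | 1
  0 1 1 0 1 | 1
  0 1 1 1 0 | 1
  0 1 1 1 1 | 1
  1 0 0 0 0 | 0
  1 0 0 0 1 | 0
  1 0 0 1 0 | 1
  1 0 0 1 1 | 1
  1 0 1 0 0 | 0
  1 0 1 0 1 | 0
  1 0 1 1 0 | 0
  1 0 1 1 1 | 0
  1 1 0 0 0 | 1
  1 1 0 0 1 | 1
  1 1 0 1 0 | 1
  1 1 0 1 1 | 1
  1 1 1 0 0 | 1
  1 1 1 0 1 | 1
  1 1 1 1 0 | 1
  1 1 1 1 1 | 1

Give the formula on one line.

(((((d & (c & e)) | a) & ((~b & ~c) | b)) & d) | b)

  (c & e) = 00000101000001010000010100000101
  (d & (c & e)) = 00000001000000010000000100000001
  ((d & (c & e)) | a) = 00000001000000011111111111111111
  ~b = 11111111000000001111111100000000
  ~c = 11110000111100001111000011110000
  (~b & ~c) = 11110000000000001111000000000000
  ((~b & ~c) | b) = 11110000111111111111000011111111
  (((d & (c & e)) | a) & ((~b & ~c) | b)) = 00000000000000011111000011111111
  ((((d & (c & e)) | a) & ((~b & ~c) | b)) & d) = 00000000000000010011000000110011
  (((((d & (c & e)) | a) & ((~b & ~c) | b)) & d) | b) = 00000000111111110011000011111111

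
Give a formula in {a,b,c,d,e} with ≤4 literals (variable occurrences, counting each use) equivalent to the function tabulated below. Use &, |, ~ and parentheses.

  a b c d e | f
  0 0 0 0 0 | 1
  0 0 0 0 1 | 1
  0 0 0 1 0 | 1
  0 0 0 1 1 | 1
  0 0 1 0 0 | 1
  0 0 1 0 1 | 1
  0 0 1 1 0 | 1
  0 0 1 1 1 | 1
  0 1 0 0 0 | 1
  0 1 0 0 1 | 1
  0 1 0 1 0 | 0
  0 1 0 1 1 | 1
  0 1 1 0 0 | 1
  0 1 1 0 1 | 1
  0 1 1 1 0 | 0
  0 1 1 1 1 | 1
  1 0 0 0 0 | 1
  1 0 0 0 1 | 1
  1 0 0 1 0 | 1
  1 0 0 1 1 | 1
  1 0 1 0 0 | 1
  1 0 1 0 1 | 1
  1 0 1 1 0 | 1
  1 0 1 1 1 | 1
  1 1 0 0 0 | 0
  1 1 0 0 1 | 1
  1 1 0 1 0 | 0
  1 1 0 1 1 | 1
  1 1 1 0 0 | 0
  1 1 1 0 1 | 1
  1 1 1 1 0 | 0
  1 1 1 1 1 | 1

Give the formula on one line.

((~a & ~d) | (e | ~b))

  ~a = 11111111111111110000000000000000
  ~d = 11001100110011001100110011001100
  (~a & ~d) = 11001100110011000000000000000000
  ~b = 11111111000000001111111100000000
  (e | ~b) = 11111111010101011111111101010101
  ((~a & ~d) | (e | ~b)) = 11111111110111011111111101010101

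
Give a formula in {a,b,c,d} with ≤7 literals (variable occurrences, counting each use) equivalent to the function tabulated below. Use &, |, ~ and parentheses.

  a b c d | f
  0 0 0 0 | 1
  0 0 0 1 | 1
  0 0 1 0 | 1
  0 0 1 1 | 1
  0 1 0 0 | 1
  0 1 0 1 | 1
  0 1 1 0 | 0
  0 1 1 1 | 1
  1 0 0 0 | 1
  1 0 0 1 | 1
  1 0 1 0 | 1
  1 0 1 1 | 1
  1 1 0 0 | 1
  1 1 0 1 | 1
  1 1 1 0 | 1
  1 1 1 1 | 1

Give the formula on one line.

(((d & ~a) | ~b) | (~c | a))

  ~a = 1111111100000000
  (d & ~a) = 0101010100000000
  ~b = 1111000011110000
  ((d & ~a) | ~b) = 1111010111110000
  ~c = 1100110011001100
  (~c | a) = 1100110011111111
  (((d & ~a) | ~b) | (~c | a)) = 1111110111111111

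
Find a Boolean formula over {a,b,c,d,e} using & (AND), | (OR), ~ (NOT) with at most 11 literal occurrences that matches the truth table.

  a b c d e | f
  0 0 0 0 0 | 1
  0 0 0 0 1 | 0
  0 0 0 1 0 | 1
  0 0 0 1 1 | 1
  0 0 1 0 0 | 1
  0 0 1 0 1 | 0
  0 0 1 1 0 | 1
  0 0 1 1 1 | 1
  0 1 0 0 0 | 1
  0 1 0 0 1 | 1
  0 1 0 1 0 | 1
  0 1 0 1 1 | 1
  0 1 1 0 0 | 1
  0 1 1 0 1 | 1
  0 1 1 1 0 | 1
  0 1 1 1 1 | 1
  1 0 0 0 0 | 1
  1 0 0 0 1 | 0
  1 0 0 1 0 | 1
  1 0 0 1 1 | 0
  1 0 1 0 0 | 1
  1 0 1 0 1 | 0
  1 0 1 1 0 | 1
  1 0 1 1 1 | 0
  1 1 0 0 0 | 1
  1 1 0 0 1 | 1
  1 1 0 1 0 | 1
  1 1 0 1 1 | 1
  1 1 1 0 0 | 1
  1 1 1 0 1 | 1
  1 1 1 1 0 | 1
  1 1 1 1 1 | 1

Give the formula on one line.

((b | (d & ~a)) | (~e | (((~b & c) & ~e) | (b & d))))

  ~a = 11111111111111110000000000000000
  (d & ~a) = 00110011001100110000000000000000
  (b | (d & ~a)) = 00110011111111110000000011111111
  ~e = 10101010101010101010101010101010
  ~b = 11111111000000001111111100000000
  (~b & c) = 00001111000000000000111100000000
  ((~b & c) & ~e) = 00001010000000000000101000000000
  (b & d) = 00000000001100110000000000110011
  (((~b & c) & ~e) | (b & d)) = 00001010001100110000101000110011
  (~e | (((~b & c) & ~e) | (b & d))) = 10101010101110111010101010111011
  ((b | (d & ~a)) | (~e | (((~b & c) & ~e) | (b & d)))) = 10111011111111111010101011111111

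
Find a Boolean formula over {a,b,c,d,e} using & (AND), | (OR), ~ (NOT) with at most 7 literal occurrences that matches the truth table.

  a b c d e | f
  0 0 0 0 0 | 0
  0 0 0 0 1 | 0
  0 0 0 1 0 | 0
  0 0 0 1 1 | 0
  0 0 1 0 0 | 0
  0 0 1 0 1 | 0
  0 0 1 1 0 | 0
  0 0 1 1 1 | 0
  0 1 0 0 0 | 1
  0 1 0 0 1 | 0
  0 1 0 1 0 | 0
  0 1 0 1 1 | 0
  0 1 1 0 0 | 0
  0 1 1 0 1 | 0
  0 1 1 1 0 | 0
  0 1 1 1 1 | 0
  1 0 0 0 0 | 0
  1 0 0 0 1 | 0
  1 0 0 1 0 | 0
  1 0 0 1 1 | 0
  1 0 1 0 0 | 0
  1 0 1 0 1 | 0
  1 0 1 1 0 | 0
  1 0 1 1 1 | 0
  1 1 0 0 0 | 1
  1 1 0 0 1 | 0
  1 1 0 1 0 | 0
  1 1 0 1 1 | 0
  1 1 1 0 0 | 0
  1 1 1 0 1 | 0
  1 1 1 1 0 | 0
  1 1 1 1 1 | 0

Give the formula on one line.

  ~c = 11110000111100001111000011110000
  (~c & b) = 00000000111100000000000011110000
  ~b = 11111111000000001111111100000000
  ~e = 10101010101010101010101010101010
  (~b | ~e) = 11111111101010101111111110101010
  ((~c & b) & (~b | ~e)) = 00000000101000000000000010100000
  ~d = 11001100110011001100110011001100
  (((~c & b) & (~b | ~e)) & ~d) = 00000000100000000000000010000000

(((~c & b) & (~b | ~e)) & ~d)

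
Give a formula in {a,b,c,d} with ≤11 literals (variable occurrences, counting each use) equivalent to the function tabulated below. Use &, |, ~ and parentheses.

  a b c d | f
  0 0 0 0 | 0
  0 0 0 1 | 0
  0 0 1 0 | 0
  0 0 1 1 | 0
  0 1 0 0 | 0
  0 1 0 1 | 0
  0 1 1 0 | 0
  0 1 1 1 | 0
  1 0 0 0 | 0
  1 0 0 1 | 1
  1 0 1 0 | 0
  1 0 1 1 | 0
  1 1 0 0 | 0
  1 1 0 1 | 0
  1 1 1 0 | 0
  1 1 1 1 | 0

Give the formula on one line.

  ~b = 1111000011110000
  ~c = 1100110011001100
  (~c | b) = 1100111111001111
  (~b & (~c | b)) = 1100000011000000
  ~a = 1111111100000000
  (~b | ~a) = 1111111111110000
  (~b & c) = 0011000000110000
  ((~b & c) | a) = 0011000011111111
  (d & ((~b & c) | a)) = 0001000001010101
  ((~b | ~a) & (d & ((~b & c) | a))) = 0001000001010000
  ((~b & (~c | b)) & ((~b | ~a) & (d & ((~b & c) | a)))) = 0000000001000000

((~b & (~c | b)) & ((~b | ~a) & (d & ((~b & c) | a))))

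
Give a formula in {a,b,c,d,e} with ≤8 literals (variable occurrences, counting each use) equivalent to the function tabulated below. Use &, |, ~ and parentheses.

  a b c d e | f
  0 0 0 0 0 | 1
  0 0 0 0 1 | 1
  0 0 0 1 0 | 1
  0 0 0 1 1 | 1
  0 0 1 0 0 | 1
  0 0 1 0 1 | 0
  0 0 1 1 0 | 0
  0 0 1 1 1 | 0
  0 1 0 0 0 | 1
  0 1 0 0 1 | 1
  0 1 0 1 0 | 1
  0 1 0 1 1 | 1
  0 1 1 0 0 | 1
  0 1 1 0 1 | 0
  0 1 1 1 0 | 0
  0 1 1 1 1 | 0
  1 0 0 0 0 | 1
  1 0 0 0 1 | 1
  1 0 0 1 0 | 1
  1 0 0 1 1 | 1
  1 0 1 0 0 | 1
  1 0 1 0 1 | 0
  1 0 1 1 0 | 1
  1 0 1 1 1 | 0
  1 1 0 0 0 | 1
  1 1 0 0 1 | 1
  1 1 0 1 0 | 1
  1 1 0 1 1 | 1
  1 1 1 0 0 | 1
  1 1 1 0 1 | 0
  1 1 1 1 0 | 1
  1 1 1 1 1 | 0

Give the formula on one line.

(((~d & ~e) | ~c) | ((~d | a) & ~e))

  ~d = 11001100110011001100110011001100
  ~e = 10101010101010101010101010101010
  (~d & ~e) = 10001000100010001000100010001000
  ~c = 11110000111100001111000011110000
  ((~d & ~e) | ~c) = 11111000111110001111100011111000
  (~d | a) = 11001100110011001111111111111111
  ((~d | a) & ~e) = 10001000100010001010101010101010
  (((~d & ~e) | ~c) | ((~d | a) & ~e)) = 11111000111110001111101011111010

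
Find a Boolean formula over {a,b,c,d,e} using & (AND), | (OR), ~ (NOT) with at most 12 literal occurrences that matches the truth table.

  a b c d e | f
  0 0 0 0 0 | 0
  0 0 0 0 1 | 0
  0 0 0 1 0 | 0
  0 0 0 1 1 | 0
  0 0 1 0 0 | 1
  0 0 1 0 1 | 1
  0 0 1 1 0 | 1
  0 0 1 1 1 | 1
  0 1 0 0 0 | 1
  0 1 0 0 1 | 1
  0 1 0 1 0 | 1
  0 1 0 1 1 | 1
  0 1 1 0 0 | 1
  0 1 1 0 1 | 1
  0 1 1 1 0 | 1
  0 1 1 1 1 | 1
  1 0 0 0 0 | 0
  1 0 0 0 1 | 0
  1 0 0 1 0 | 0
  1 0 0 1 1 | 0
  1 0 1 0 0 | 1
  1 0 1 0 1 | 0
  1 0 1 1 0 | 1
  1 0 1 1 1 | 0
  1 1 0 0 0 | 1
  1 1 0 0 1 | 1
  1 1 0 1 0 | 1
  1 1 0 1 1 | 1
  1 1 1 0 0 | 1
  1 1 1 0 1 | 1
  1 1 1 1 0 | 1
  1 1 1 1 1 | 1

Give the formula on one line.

  ~e = 10101010101010101010101010101010
  ~a = 11111111111111110000000000000000
  (~a | b) = 11111111111111110000000011111111
  ~c = 11110000111100001111000011110000
  (d | ~e) = 10111011101110111011101110111011
  (~c & (d | ~e)) = 10110000101100001011000010110000
  (e & (~c & (d | ~e))) = 00010000000100000001000000010000
  ((~a | b) | (e & (~c & (d | ~e)))) = 11111111111111110001000011111111
  (~e | ((~a | b) | (e & (~c & (d | ~e))))) = 11111111111111111011101011111111
  (c & (~e | ((~a | b) | (e & (~c & (d | ~e)))))) = 00001111000011110000101000001111
  (b | (c & (~e | ((~a | b) | (e & (~c & (d | ~e))))))) = 00001111111111110000101011111111

(b | (c & (~e | ((~a | b) | (e & (~c & (d | ~e)))))))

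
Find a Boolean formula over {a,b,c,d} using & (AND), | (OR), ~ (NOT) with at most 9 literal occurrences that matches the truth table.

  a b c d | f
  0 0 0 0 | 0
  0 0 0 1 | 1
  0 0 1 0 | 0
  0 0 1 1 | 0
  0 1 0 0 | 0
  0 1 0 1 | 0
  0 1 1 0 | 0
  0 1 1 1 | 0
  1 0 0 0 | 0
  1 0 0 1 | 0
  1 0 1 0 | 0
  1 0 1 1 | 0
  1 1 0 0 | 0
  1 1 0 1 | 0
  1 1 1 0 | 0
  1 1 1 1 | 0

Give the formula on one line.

((~b & (d | b)) & (~c & (~a & ~b)))

  ~b = 1111000011110000
  (d | b) = 0101111101011111
  (~b & (d | b)) = 0101000001010000
  ~c = 1100110011001100
  ~a = 1111111100000000
  (~a & ~b) = 1111000000000000
  (~c & (~a & ~b)) = 1100000000000000
  ((~b & (d | b)) & (~c & (~a & ~b))) = 0100000000000000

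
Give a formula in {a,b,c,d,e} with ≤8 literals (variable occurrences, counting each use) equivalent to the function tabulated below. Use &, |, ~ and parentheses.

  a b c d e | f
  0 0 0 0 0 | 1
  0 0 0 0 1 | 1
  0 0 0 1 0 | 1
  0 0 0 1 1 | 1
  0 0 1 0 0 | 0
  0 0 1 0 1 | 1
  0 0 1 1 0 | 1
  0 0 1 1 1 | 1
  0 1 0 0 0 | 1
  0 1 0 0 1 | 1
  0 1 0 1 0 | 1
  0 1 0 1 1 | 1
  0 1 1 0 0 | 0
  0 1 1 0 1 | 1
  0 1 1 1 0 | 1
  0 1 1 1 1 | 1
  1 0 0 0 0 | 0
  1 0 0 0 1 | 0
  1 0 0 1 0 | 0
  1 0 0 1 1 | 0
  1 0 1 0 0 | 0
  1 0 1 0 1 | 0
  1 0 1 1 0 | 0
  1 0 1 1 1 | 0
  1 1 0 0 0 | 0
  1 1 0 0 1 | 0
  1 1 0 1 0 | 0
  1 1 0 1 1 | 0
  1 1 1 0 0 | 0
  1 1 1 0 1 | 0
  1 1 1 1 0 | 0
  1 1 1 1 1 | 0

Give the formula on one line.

(((d | ((a & e) | (~e & ~c))) | (e | a)) & ~a)

  (a & e) = 00000000000000000101010101010101
  ~e = 10101010101010101010101010101010
  ~c = 11110000111100001111000011110000
  (~e & ~c) = 10100000101000001010000010100000
  ((a & e) | (~e & ~c)) = 10100000101000001111010111110101
  (d | ((a & e) | (~e & ~c))) = 10110011101100111111011111110111
  (e | a) = 01010101010101011111111111111111
  ((d | ((a & e) | (~e & ~c))) | (e | a)) = 11110111111101111111111111111111
  ~a = 11111111111111110000000000000000
  (((d | ((a & e) | (~e & ~c))) | (e | a)) & ~a) = 11110111111101110000000000000000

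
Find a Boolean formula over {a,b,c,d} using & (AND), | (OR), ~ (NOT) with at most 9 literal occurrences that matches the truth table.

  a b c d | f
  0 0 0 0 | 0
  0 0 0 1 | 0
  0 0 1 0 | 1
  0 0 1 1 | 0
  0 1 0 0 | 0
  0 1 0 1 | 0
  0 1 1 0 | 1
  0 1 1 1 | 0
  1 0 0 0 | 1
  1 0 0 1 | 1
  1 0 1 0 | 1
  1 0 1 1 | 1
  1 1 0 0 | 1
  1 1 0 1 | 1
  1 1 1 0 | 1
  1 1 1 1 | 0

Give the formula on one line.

  ~d = 1010101010101010
  (c & ~d) = 0010001000100010
  ~b = 1111000011110000
  (c & ~b) = 0011000000110000
  (b | a) = 0000111111111111
  ((c & ~b) & (b | a)) = 0000000000110000
  ((c & ~d) | ((c & ~b) & (b | a))) = 0010001000110010
  ~c = 1100110011001100
  ~a = 1111111100000000
  (~c | ~a) = 1111111111001100
  (a & (~c | ~a)) = 0000000011001100
  (((c & ~d) | ((c & ~b) & (b | a))) | (a & (~c | ~a))) = 0010001011111110

(((c & ~d) | ((c & ~b) & (b | a))) | (a & (~c | ~a)))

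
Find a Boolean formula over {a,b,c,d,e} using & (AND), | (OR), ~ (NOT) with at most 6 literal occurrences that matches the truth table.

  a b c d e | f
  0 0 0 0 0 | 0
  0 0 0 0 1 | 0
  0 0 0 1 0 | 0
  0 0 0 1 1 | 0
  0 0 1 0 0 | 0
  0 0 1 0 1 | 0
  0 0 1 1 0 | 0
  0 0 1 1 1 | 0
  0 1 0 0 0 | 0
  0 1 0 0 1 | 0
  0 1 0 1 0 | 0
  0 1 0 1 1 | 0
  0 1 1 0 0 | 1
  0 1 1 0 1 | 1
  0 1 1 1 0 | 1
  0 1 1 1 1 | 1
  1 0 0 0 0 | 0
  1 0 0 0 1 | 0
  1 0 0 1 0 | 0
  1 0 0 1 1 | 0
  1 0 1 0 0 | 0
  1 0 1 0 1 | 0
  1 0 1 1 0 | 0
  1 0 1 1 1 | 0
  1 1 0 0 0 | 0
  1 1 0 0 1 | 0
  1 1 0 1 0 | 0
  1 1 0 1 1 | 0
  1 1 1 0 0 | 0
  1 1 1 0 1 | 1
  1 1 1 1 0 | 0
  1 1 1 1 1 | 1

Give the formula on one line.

  ~a = 11111111111111110000000000000000
  (~a & c) = 00001111000011110000000000000000
  (e | (~a & c)) = 01011111010111110101010101010101
  (b & (e | (~a & c))) = 00000000010111110000000001010101
  (c & (b & (e | (~a & c)))) = 00000000000011110000000000000101

(c & (b & (e | (~a & c))))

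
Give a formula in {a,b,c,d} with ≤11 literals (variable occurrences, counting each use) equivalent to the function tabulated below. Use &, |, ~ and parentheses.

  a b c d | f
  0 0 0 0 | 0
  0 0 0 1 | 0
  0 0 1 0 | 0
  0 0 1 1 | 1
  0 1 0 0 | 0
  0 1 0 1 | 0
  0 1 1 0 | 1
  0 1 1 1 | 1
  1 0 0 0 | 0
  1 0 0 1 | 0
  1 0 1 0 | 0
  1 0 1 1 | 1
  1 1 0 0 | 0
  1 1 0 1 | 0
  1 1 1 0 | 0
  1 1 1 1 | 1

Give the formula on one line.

(((((~b | d) | (~a | ~b)) & (d | b)) & (c | a)) & c)

  ~b = 1111000011110000
  (~b | d) = 1111010111110101
  ~a = 1111111100000000
  (~a | ~b) = 1111111111110000
  ((~b | d) | (~a | ~b)) = 1111111111110101
  (d | b) = 0101111101011111
  (((~b | d) | (~a | ~b)) & (d | b)) = 0101111101010101
  (c | a) = 0011001111111111
  ((((~b | d) | (~a | ~b)) & (d | b)) & (c | a)) = 0001001101010101
  (((((~b | d) | (~a | ~b)) & (d | b)) & (c | a)) & c) = 0001001100010001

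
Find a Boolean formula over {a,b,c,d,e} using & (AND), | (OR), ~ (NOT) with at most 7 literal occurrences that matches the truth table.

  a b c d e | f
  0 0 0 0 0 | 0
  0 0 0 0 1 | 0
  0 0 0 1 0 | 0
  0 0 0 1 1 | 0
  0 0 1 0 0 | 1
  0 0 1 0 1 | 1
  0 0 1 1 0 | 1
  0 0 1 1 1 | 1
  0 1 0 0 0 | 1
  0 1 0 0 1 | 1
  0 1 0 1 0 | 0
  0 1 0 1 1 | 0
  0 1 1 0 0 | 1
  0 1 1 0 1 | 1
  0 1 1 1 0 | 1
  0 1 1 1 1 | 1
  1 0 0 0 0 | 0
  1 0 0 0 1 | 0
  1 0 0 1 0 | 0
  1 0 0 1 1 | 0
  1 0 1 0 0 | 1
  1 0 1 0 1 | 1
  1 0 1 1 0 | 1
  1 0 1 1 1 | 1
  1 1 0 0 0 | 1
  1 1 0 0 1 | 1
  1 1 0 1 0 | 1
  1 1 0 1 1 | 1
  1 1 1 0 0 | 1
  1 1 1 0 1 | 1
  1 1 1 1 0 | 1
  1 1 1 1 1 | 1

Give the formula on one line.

((c | (a & b)) | (b & ~d))

  (a & b) = 00000000000000000000000011111111
  (c | (a & b)) = 00001111000011110000111111111111
  ~d = 11001100110011001100110011001100
  (b & ~d) = 00000000110011000000000011001100
  ((c | (a & b)) | (b & ~d)) = 00001111110011110000111111111111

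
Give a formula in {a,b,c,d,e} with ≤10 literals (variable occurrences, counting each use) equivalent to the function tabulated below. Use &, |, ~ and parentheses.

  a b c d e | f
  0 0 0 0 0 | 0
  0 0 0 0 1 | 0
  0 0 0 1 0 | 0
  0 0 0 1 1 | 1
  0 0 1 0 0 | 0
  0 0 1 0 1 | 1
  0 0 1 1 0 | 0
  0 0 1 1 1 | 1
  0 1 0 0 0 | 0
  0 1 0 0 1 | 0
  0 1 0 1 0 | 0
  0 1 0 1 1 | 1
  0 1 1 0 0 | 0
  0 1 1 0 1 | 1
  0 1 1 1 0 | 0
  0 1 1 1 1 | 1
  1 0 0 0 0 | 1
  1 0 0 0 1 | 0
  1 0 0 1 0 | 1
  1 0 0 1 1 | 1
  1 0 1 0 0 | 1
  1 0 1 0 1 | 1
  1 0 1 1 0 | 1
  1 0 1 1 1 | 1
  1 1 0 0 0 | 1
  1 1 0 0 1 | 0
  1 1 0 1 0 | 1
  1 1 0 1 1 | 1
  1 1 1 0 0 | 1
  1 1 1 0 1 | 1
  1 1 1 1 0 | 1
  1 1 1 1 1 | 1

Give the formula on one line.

(((a | e) & ~e) | ((c | d) & (e | (~b & a))))

  (a | e) = 01010101010101011111111111111111
  ~e = 10101010101010101010101010101010
  ((a | e) & ~e) = 00000000000000001010101010101010
  (c | d) = 00111111001111110011111100111111
  ~b = 11111111000000001111111100000000
  (~b & a) = 00000000000000001111111100000000
  (e | (~b & a)) = 01010101010101011111111101010101
  ((c | d) & (e | (~b & a))) = 00010101000101010011111100010101
  (((a | e) & ~e) | ((c | d) & (e | (~b & a)))) = 00010101000101011011111110111111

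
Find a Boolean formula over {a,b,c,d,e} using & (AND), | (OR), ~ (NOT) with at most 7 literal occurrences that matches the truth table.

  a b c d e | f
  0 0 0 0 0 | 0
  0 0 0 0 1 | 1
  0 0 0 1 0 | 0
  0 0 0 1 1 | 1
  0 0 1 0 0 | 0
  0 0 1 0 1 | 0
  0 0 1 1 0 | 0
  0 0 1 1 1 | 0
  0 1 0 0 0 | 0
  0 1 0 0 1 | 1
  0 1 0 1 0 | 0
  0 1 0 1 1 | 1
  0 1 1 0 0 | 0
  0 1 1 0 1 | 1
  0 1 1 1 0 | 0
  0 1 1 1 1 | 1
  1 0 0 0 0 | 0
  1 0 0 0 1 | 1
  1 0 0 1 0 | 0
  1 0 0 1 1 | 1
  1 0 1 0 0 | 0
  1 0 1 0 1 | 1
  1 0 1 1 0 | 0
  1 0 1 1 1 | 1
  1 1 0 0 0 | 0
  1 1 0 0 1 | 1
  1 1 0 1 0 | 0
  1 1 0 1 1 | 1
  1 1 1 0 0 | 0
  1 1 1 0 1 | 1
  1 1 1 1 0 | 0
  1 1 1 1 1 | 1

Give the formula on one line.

(((~e | (b | a)) | (~c & ~b)) & e)

  ~e = 10101010101010101010101010101010
  (b | a) = 00000000111111111111111111111111
  (~e | (b | a)) = 10101010111111111111111111111111
  ~c = 11110000111100001111000011110000
  ~b = 11111111000000001111111100000000
  (~c & ~b) = 11110000000000001111000000000000
  ((~e | (b | a)) | (~c & ~b)) = 11111010111111111111111111111111
  (((~e | (b | a)) | (~c & ~b)) & e) = 01010000010101010101010101010101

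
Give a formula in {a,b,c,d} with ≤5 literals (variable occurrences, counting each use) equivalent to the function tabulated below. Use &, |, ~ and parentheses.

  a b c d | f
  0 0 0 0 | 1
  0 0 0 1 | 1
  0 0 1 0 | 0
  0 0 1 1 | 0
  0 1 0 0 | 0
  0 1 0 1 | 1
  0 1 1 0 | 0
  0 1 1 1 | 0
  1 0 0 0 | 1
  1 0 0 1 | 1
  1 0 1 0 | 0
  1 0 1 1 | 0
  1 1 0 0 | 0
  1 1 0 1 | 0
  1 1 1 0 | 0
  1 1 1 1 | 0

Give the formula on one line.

((~c & (~b | ~a)) & (~b | d))

  ~c = 1100110011001100
  ~b = 1111000011110000
  ~a = 1111111100000000
  (~b | ~a) = 1111111111110000
  (~c & (~b | ~a)) = 1100110011000000
  (~b | d) = 1111010111110101
  ((~c & (~b | ~a)) & (~b | d)) = 1100010011000000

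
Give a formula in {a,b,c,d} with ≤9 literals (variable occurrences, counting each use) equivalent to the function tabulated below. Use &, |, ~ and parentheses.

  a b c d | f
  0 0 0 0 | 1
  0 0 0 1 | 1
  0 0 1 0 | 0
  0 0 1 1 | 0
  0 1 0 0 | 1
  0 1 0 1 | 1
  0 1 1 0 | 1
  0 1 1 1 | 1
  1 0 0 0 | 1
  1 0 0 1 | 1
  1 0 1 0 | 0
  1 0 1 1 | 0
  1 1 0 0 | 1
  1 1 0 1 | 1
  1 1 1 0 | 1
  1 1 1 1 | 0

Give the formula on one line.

  ~a = 1111111100000000
  ~d = 1010101010101010
  ~b = 1111000011110000
  (~d | ~b) = 1111101011111010
  (b | a) = 0000111111111111
  ((~d | ~b) & (b | a)) = 0000101011111010
  (~a | ((~d | ~b) & (b | a))) = 1111111111111010
  ~c = 1100110011001100
  (~c & ~a) = 1100110000000000
  (b | (~c & ~a)) = 1100111100001111
  ((~a | ((~d | ~b) & (b | a))) & (b | (~c & ~a))) = 1100111100001010
  (((~a | ((~d | ~b) & (b | a))) & (b | (~c & ~a))) | ~c) = 1100111111001110

(((~a | ((~d | ~b) & (b | a))) & (b | (~c & ~a))) | ~c)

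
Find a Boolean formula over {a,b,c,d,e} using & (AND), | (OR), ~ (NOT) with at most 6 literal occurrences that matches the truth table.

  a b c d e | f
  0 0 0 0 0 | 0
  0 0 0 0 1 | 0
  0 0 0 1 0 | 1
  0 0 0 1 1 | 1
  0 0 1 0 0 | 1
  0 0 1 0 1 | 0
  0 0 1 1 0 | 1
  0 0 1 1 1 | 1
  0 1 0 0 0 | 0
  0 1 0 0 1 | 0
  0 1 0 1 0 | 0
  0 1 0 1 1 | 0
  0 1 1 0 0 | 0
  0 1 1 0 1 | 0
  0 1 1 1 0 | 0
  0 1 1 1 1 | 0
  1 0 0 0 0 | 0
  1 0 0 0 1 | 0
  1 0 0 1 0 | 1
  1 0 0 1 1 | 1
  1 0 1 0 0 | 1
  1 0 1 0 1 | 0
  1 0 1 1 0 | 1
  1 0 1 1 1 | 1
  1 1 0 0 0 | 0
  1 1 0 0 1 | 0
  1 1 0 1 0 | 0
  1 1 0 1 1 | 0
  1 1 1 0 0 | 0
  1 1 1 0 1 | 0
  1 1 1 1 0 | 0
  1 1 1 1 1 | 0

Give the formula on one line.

(~b & ((c & ~e) | (b | d)))

  ~b = 11111111000000001111111100000000
  ~e = 10101010101010101010101010101010
  (c & ~e) = 00001010000010100000101000001010
  (b | d) = 00110011111111110011001111111111
  ((c & ~e) | (b | d)) = 00111011111111110011101111111111
  (~b & ((c & ~e) | (b | d))) = 00111011000000000011101100000000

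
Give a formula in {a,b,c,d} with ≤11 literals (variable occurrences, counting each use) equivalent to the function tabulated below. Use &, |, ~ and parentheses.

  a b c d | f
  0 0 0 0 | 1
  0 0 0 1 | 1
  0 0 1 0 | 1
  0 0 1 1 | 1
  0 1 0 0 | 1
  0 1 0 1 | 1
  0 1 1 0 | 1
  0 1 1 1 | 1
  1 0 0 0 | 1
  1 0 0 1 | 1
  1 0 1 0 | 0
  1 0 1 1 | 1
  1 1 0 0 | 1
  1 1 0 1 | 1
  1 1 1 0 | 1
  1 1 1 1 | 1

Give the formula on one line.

  ~a = 1111111100000000
  (~a | d) = 1111111101010101
  ~d = 1010101010101010
  (b & ~d) = 0000101000001010
  (a & c) = 0000000000110011
  ((b & ~d) & (a & c)) = 0000000000000010
  ~c = 1100110011001100
  (~c | d) = 1101110111011101
  (((b & ~d) & (a & c)) | (~c | d)) = 1101110111011111
  ((~a | d) | (((b & ~d) & (a & c)) | (~c | d))) = 1111111111011111

((~a | d) | (((b & ~d) & (a & c)) | (~c | d)))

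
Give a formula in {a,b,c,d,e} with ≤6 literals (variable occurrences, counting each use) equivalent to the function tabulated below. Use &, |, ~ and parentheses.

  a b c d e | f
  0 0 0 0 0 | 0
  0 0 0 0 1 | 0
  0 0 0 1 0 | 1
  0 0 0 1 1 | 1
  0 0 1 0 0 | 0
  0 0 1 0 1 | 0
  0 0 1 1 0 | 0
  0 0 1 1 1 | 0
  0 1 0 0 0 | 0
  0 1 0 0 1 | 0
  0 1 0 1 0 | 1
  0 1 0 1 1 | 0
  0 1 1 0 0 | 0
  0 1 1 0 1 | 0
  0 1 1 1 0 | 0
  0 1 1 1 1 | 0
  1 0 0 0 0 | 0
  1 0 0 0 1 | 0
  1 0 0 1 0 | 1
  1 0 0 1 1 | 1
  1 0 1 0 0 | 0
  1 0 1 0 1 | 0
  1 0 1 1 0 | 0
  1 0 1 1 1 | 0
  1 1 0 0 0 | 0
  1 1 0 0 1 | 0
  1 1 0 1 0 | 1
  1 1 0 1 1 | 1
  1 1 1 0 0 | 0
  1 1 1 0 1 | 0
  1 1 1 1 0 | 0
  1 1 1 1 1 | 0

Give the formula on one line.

((d & ~c) & ((a | ~e) | (~c & ~b)))

  ~c = 11110000111100001111000011110000
  (d & ~c) = 00110000001100000011000000110000
  ~e = 10101010101010101010101010101010
  (a | ~e) = 10101010101010101111111111111111
  ~b = 11111111000000001111111100000000
  (~c & ~b) = 11110000000000001111000000000000
  ((a | ~e) | (~c & ~b)) = 11111010101010101111111111111111
  ((d & ~c) & ((a | ~e) | (~c & ~b))) = 00110000001000000011000000110000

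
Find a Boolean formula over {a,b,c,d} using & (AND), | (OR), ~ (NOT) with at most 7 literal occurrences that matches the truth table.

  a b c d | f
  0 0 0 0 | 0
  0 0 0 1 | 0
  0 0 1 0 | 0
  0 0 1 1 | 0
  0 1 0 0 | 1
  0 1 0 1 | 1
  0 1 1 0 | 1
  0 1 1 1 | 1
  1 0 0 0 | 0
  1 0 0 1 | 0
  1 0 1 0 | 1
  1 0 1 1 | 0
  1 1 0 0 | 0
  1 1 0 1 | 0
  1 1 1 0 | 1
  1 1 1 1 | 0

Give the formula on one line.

((((b & d) | c) & (~d & a)) | (b & ~a))

  (b & d) = 0000010100000101
  ((b & d) | c) = 0011011100110111
  ~d = 1010101010101010
  (~d & a) = 0000000010101010
  (((b & d) | c) & (~d & a)) = 0000000000100010
  ~a = 1111111100000000
  (b & ~a) = 0000111100000000
  ((((b & d) | c) & (~d & a)) | (b & ~a)) = 0000111100100010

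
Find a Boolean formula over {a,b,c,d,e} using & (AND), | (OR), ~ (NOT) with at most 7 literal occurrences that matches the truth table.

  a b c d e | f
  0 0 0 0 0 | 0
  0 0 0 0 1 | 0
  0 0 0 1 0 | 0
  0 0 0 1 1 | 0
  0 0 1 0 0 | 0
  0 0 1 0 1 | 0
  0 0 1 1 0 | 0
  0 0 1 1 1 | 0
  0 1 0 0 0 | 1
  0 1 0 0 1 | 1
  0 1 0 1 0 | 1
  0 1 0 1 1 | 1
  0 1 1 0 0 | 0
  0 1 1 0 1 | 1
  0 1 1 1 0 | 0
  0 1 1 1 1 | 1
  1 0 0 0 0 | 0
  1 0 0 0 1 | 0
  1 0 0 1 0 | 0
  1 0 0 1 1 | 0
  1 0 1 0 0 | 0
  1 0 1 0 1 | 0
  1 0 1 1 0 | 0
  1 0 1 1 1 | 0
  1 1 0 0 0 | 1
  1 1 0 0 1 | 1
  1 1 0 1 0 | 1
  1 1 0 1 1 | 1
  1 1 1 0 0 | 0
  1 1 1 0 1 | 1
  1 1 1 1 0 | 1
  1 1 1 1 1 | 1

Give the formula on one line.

  (d & a) = 00000000000000000011001100110011
  (e | (d & a)) = 01010101010101010111011101110111
  ~c = 11110000111100001111000011110000
  ((e | (d & a)) | ~c) = 11110101111101011111011111110111
  (((e | (d & a)) | ~c) & b) = 00000000111101010000000011110111

(((e | (d & a)) | ~c) & b)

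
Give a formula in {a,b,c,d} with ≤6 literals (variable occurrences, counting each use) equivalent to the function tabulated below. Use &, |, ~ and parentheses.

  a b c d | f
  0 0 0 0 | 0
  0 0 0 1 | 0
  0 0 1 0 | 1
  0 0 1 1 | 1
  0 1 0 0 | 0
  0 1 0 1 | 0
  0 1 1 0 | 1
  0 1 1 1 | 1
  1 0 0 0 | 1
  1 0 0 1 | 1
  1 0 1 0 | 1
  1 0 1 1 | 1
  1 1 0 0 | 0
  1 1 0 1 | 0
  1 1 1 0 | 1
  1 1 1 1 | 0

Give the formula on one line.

((a & ~b) | (((a & ~d) | ~a) & c))

  ~b = 1111000011110000
  (a & ~b) = 0000000011110000
  ~d = 1010101010101010
  (a & ~d) = 0000000010101010
  ~a = 1111111100000000
  ((a & ~d) | ~a) = 1111111110101010
  (((a & ~d) | ~a) & c) = 0011001100100010
  ((a & ~b) | (((a & ~d) | ~a) & c)) = 0011001111110010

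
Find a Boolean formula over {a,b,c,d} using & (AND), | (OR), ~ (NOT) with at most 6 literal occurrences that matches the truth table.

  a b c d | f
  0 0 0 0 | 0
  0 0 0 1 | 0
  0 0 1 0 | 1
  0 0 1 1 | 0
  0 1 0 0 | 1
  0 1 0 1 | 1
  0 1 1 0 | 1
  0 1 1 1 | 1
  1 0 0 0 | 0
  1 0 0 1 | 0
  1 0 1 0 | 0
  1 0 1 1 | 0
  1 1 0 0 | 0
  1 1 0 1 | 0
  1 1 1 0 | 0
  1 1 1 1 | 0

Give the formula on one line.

(((~d | b) & (b | (~a & c))) & ~a)

  ~d = 1010101010101010
  (~d | b) = 1010111110101111
  ~a = 1111111100000000
  (~a & c) = 0011001100000000
  (b | (~a & c)) = 0011111100001111
  ((~d | b) & (b | (~a & c))) = 0010111100001111
  (((~d | b) & (b | (~a & c))) & ~a) = 0010111100000000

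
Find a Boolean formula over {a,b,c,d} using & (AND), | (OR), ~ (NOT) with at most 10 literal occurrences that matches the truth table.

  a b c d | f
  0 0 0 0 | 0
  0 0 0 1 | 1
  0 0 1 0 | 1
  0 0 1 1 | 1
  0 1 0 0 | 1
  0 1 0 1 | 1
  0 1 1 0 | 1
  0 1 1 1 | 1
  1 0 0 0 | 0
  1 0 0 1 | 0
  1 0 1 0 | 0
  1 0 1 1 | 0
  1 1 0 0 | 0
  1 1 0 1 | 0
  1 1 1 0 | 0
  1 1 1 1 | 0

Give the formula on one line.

  ~a = 1111111100000000
  ~b = 1111000011110000
  (d & ~b) = 0101000001010000
  ((d & ~b) & ~a) = 0101000000000000
  ~d = 1010101010101010
  (~d & a) = 0000000010101010
  ((~d & a) | b) = 0000111110101111
  (((~d & a) | b) | c) = 0011111110111111
  (((d & ~b) & ~a) | (((~d & a) | b) | c)) = 0111111110111111
  (~a & (((d & ~b) & ~a) | (((~d & a) | b) | c))) = 0111111100000000

(~a & (((d & ~b) & ~a) | (((~d & a) | b) | c)))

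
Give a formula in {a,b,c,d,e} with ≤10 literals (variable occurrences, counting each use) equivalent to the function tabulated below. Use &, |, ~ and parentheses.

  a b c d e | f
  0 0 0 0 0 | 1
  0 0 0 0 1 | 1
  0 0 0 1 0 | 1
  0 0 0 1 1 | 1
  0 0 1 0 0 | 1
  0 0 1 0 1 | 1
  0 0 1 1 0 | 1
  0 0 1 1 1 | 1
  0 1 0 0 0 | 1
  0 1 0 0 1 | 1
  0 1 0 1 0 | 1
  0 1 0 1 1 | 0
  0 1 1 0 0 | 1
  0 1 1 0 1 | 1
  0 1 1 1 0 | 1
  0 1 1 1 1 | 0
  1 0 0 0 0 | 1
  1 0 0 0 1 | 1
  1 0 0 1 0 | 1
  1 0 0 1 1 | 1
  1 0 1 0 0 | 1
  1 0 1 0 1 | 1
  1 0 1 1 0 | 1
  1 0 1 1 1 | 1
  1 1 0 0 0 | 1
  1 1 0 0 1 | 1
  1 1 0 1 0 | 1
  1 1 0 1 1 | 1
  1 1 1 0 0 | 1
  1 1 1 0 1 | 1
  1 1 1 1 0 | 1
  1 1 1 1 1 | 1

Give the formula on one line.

  ~b = 11111111000000001111111100000000
  ~e = 10101010101010101010101010101010
  (~e | a) = 10101010101010101111111111111111
  (d & (~e | a)) = 00100010001000100011001100110011
  (a & ~e) = 00000000000000001010101010101010
  ((d & (~e | a)) | (a & ~e)) = 00100010001000101011101110111011
  (~b | ((d & (~e | a)) | (a & ~e))) = 11111111001000101111111110111011
  ~d = 11001100110011001100110011001100
  ((~b | ((d & (~e | a)) | (a & ~e))) | ~d) = 11111111111011101111111111111111

((~b | ((d & (~e | a)) | (a & ~e))) | ~d)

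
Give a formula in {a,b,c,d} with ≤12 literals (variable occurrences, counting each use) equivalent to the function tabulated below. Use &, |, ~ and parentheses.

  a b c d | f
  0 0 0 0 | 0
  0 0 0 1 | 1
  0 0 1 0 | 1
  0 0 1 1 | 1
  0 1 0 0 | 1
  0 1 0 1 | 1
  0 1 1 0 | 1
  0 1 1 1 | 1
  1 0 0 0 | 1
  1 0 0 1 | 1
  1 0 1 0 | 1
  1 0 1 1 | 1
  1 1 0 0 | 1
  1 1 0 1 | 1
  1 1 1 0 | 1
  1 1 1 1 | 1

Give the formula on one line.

(((b | d) | c) | ((a | c) & ((c | ~a) | (~b | c))))

  (b | d) = 0101111101011111
  ((b | d) | c) = 0111111101111111
  (a | c) = 0011001111111111
  ~a = 1111111100000000
  (c | ~a) = 1111111100110011
  ~b = 1111000011110000
  (~b | c) = 1111001111110011
  ((c | ~a) | (~b | c)) = 1111111111110011
  ((a | c) & ((c | ~a) | (~b | c))) = 0011001111110011
  (((b | d) | c) | ((a | c) & ((c | ~a) | (~b | c)))) = 0111111111111111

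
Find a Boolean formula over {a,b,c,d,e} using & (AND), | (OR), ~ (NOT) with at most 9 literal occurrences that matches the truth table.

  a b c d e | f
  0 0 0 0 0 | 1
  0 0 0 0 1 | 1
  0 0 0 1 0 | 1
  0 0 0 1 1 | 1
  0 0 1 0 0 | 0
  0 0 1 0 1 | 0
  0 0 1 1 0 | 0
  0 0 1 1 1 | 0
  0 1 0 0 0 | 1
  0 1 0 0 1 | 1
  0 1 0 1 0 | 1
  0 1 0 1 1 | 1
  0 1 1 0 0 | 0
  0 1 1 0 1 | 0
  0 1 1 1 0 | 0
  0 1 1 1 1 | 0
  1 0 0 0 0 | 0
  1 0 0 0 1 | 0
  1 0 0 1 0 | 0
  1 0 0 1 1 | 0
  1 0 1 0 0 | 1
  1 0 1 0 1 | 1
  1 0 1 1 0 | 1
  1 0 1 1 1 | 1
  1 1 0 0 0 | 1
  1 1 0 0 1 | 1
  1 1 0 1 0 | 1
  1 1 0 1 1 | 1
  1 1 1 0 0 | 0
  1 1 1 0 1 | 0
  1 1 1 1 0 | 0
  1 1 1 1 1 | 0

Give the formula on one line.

((b & ~c) | ((~b & (a | ~c)) & (c | ~a)))

  ~c = 11110000111100001111000011110000
  (b & ~c) = 00000000111100000000000011110000
  ~b = 11111111000000001111111100000000
  (a | ~c) = 11110000111100001111111111111111
  (~b & (a | ~c)) = 11110000000000001111111100000000
  ~a = 11111111111111110000000000000000
  (c | ~a) = 11111111111111110000111100001111
  ((~b & (a | ~c)) & (c | ~a)) = 11110000000000000000111100000000
  ((b & ~c) | ((~b & (a | ~c)) & (c | ~a))) = 11110000111100000000111111110000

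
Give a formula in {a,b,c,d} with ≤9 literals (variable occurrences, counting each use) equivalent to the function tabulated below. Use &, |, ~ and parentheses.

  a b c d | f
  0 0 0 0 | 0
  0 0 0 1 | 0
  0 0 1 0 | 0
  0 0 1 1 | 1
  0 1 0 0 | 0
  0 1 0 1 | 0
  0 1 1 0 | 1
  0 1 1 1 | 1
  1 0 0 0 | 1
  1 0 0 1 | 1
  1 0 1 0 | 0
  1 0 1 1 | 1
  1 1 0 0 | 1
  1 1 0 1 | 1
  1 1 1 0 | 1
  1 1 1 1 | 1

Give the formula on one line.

((a | c) & (b | (~b & (~c | d))))

  (a | c) = 0011001111111111
  ~b = 1111000011110000
  ~c = 1100110011001100
  (~c | d) = 1101110111011101
  (~b & (~c | d)) = 1101000011010000
  (b | (~b & (~c | d))) = 1101111111011111
  ((a | c) & (b | (~b & (~c | d)))) = 0001001111011111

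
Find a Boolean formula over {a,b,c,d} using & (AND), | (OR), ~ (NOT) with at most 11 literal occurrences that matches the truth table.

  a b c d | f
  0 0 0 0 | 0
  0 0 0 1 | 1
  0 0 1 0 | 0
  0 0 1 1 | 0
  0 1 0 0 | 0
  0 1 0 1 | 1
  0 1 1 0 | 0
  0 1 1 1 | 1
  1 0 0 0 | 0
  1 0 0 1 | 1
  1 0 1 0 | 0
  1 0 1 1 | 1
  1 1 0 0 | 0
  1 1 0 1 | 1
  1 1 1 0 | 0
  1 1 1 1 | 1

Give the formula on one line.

(d & (((b & c) | ~c) | (((~d | a) | b) & c)))

  (b & c) = 0000001100000011
  ~c = 1100110011001100
  ((b & c) | ~c) = 1100111111001111
  ~d = 1010101010101010
  (~d | a) = 1010101011111111
  ((~d | a) | b) = 1010111111111111
  (((~d | a) | b) & c) = 0010001100110011
  (((b & c) | ~c) | (((~d | a) | b) & c)) = 1110111111111111
  (d & (((b & c) | ~c) | (((~d | a) | b) & c))) = 0100010101010101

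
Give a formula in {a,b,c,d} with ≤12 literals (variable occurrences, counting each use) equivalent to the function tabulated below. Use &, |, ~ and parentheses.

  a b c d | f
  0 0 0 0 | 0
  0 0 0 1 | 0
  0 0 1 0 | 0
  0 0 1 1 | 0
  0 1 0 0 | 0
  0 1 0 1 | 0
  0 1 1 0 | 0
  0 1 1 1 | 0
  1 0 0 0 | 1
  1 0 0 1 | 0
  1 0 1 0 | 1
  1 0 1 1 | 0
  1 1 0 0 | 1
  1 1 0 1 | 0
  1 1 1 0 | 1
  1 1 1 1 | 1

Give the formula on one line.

  (d | a) = 0101010111111111
  ~d = 1010101010101010
  ((d | a) & ~d) = 0000000010101010
  ~a = 1111111100000000
  (c & b) = 0000001100000011
  (~a | (c & b)) = 1111111100000011
  (b & (~a | (c & b))) = 0000111100000011
  (a & (b & (~a | (c & b)))) = 0000000000000011
  (d & (a & (b & (~a | (c & b))))) = 0000000000000001
  (((d | a) & ~d) | (d & (a & (b & (~a | (c & b)))))) = 0000000010101011

(((d | a) & ~d) | (d & (a & (b & (~a | (c & b))))))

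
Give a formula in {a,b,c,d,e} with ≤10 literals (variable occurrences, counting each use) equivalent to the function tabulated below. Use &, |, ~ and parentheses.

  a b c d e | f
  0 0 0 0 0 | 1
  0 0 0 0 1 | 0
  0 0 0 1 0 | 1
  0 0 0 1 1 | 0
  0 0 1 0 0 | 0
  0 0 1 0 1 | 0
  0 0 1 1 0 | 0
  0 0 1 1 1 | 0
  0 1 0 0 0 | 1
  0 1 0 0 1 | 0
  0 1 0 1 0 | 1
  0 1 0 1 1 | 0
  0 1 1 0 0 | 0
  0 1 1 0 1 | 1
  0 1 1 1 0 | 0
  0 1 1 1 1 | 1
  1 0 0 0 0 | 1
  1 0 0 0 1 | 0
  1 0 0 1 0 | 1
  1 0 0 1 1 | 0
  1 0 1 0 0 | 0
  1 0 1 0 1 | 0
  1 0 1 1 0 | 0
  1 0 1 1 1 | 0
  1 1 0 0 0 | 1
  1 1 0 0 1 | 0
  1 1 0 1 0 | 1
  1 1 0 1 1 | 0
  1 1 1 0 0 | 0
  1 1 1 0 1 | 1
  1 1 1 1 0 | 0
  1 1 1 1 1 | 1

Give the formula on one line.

(((c & b) | ~e) & ((((~d | ~c) | (b | ~a)) & e) | ~c))

  (c & b) = 00000000000011110000000000001111
  ~e = 10101010101010101010101010101010
  ((c & b) | ~e) = 10101010101011111010101010101111
  ~d = 11001100110011001100110011001100
  ~c = 11110000111100001111000011110000
  (~d | ~c) = 11111100111111001111110011111100
  ~a = 11111111111111110000000000000000
  (b | ~a) = 11111111111111110000000011111111
  ((~d | ~c) | (b | ~a)) = 11111111111111111111110011111111
  (((~d | ~c) | (b | ~a)) & e) = 01010101010101010101010001010101
  ((((~d | ~c) | (b | ~a)) & e) | ~c) = 11110101111101011111010011110101
  (((c & b) | ~e) & ((((~d | ~c) | (b | ~a)) & e) | ~c)) = 10100000101001011010000010100101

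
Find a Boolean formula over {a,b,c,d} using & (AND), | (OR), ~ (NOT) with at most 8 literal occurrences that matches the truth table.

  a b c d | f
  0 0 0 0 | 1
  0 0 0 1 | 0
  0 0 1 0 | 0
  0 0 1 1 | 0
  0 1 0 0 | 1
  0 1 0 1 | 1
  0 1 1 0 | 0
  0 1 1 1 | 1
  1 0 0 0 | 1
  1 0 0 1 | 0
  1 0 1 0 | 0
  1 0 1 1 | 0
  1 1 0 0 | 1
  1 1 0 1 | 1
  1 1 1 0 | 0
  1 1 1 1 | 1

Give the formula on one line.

  ~c = 1100110011001100
  ~d = 1010101010101010
  (~c & ~d) = 1000100010001000
  (b | (~c & ~d)) = 1000111110001111
  (~c | d) = 1101110111011101
  ((b | (~c & ~d)) & (~c | d)) = 1000110110001101

((b | (~c & ~d)) & (~c | d))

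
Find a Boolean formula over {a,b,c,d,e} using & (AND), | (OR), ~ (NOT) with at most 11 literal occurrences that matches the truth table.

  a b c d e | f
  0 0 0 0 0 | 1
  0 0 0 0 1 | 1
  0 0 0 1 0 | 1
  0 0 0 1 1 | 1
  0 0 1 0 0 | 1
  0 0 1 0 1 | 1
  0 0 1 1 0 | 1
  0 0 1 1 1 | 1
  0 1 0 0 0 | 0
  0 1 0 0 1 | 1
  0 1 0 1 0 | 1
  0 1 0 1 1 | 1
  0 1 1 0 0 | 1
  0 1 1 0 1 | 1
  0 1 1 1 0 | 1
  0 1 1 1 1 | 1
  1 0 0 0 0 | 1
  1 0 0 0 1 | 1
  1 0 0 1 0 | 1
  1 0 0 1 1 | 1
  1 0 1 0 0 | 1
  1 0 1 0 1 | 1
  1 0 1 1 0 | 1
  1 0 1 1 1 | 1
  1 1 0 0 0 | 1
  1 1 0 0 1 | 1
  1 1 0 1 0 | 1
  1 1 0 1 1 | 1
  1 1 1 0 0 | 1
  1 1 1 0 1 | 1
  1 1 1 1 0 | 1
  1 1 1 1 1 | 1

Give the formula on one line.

  (d & e) = 00010001000100010001000100010001
  ~c = 11110000111100001111000011110000
  ~a = 11111111111111110000000000000000
  (~c & ~a) = 11110000111100000000000000000000
  ((d & e) | (~c & ~a)) = 11110001111100010001000100010001
  (((d & e) | (~c & ~a)) & e) = 01010001010100010001000100010001
  (c | a) = 00001111000011111111111111111111
  ~b = 11111111000000001111111100000000
  (~b | d) = 11111111001100111111111100110011
  ((c | a) | (~b | d)) = 11111111001111111111111111111111
  ((((d & e) | (~c & ~a)) & e) | ((c | a) | (~b | d))) = 11111111011111111111111111111111

((((d & e) | (~c & ~a)) & e) | ((c | a) | (~b | d)))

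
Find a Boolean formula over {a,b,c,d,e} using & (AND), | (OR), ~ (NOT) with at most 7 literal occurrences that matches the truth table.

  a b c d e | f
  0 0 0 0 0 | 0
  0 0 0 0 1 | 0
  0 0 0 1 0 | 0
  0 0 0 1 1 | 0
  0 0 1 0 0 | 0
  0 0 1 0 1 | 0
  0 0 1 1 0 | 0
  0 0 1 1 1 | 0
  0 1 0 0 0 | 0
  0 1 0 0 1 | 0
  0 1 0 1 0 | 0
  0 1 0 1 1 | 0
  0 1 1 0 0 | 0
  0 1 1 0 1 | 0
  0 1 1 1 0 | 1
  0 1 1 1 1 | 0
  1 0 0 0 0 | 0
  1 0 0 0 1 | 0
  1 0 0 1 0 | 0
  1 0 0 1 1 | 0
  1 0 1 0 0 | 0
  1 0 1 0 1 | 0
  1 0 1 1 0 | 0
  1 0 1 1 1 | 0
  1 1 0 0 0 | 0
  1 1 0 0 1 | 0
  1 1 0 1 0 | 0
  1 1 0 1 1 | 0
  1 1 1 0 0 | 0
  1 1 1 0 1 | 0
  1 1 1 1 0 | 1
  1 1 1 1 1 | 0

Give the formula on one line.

  ~e = 10101010101010101010101010101010
  (b & ~e) = 00000000101010100000000010101010
  (c & d) = 00000011000000110000001100000011
  ((b & ~e) & (c & d)) = 00000000000000100000000000000010

((b & ~e) & (c & d))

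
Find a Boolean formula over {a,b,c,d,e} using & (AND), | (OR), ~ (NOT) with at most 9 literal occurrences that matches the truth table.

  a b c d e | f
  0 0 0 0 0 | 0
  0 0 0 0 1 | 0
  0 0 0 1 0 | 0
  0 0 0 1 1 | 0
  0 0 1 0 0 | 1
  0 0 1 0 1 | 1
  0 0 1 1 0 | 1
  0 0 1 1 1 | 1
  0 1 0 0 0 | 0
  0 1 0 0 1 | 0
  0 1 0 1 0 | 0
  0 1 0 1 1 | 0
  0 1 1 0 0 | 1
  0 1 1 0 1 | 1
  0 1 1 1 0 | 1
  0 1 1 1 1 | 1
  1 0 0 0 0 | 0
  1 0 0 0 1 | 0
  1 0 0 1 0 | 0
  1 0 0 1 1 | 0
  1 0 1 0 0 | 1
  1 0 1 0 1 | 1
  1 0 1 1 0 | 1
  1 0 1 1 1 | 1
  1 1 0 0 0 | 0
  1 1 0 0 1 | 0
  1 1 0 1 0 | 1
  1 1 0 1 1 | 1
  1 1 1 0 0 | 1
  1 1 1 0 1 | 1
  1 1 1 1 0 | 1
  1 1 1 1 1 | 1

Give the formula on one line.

(c | ((d & b) & ((((e & ~b) | a) & (d | c)) | ~d)))

  (d & b) = 00000000001100110000000000110011
  ~b = 11111111000000001111111100000000
  (e & ~b) = 01010101000000000101010100000000
  ((e & ~b) | a) = 01010101000000001111111111111111
  (d | c) = 00111111001111110011111100111111
  (((e & ~b) | a) & (d | c)) = 00010101000000000011111100111111
  ~d = 11001100110011001100110011001100
  ((((e & ~b) | a) & (d | c)) | ~d) = 11011101110011001111111111111111
  ((d & b) & ((((e & ~b) | a) & (d | c)) | ~d)) = 00000000000000000000000000110011
  (c | ((d & b) & ((((e & ~b) | a) & (d | c)) | ~d))) = 00001111000011110000111100111111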